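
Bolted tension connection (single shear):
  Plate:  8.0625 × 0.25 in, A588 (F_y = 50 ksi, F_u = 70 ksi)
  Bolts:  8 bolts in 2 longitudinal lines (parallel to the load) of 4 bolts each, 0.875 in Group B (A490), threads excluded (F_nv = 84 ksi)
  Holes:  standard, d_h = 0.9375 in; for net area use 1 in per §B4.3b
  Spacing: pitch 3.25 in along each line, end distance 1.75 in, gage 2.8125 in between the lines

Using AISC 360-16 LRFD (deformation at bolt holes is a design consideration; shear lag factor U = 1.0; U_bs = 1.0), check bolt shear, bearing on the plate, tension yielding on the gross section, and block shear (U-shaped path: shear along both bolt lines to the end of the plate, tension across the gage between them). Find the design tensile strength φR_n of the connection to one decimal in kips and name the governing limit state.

90.7 kips (gross-section yield governs)

Bolt shear: A_b = π(0.875)²/4 = 0.60132 in². φR_n = 0.75 × 84 × 0.60132 × 8 × 1 = 303.1 kips.
Bearing (0.25 in plate, F_u = 70 ksi): end bolts L_c = 1.75 − 0.9375/2 = 1.28125, R_n = min(1.2×1.28125×0.25×70, 2.4×0.875×0.25×70) = 26.906 kips/bolt; interior L_c = 3.25 − 0.9375 = 2.3125, R_n = 36.75 kips/bolt. φR_n = 0.75 × (2×26.906 + 6×36.75) = 205.7 kips.
Tension yield (gross): A_g = 8.0625×0.25 = 2.0156 in². φR_n = 0.90 × 50 × 2.0156 = 90.7 kips.
Block shear: shear path 2×[1.75+3×3.25] = 2×11.5 in, A_gv = 5.75, A_nv = 2×(11.5 − 3.5×1)×0.25 = 4 in²; tension across gage: (2.8125 − 1×1)×0.25 = 0.45313 in². R_n = min(0.6×70×4, 0.6×50×5.75) + 1.0×70×0.45313 = min(168, 172.5) + 31.719 = 199.72 kips. φR_n = 0.75 × 199.72 = 149.8 kips.
Governing: min(303.1, 205.7, 90.7, 149.8) = 90.7 kips → gross-section yield.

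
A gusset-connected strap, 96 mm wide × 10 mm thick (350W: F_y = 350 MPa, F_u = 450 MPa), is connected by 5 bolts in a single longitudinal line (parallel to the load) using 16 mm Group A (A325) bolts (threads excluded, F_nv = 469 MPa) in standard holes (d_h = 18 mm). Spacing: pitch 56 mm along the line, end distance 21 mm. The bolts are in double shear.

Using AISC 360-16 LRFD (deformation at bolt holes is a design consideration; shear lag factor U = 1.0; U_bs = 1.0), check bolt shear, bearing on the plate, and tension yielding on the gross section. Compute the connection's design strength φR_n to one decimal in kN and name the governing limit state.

302.4 kN (gross-section yield governs)

Bolt shear: A_b = π(16)²/4 = 201.06 mm². φR_n = 0.75 × 469 × 201.06 × 5 × 2 = 707.2 kN.
Bearing (10 mm plate, F_u = 450 MPa): end bolts L_c = 21 − 18/2 = 12, R_n = min(1.2×12×10×450, 2.4×16×10×450) = 64.8 kN/bolt; interior L_c = 56 − 18 = 38, R_n = 172.8 kN/bolt. φR_n = 0.75 × (1×64.8 + 4×172.8) = 567.0 kN.
Tension yield (gross): A_g = 96×10 = 960 mm². φR_n = 0.90 × 350 × 960 = 302.4 kN.
Governing: min(707.2, 567.0, 302.4) = 302.4 kN → gross-section yield.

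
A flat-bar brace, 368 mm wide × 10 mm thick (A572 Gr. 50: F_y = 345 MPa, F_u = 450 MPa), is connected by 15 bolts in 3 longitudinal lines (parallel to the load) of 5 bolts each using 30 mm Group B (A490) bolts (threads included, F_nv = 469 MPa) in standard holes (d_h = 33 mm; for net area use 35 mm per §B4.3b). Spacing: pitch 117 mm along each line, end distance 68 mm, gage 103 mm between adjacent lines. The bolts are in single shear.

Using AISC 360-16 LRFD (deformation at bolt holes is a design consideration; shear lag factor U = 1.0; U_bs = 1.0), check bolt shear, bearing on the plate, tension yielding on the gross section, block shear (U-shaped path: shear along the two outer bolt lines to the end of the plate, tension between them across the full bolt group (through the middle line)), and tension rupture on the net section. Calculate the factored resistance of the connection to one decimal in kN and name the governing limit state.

887.6 kN (net-section rupture governs)

Bolt shear: A_b = π(30)²/4 = 706.86 mm². φR_n = 0.75 × 469 × 706.86 × 15 × 1 = 3729.6 kN.
Bearing (10 mm plate, F_u = 450 MPa): end bolts L_c = 68 − 33/2 = 51.5, R_n = min(1.2×51.5×10×450, 2.4×30×10×450) = 278.1 kN/bolt; interior L_c = 117 − 33 = 84, R_n = 324 kN/bolt. φR_n = 0.75 × (3×278.1 + 12×324) = 3541.7 kN.
Tension yield (gross): A_g = 368×10 = 3680 mm². φR_n = 0.90 × 345 × 3680 = 1142.6 kN.
Block shear: shear path 2×[68+4×117] = 2×536 mm, A_gv = 10720, A_nv = 2×(536 − 4.5×35)×10 = 7570 mm²; tension across gage: (206 − 2×35)×10 = 1360 mm². R_n = min(0.6×450×7570, 0.6×345×10720) + 1.0×450×1360 = min(2043.9, 2219) + 612 = 2655.9 kN. φR_n = 0.75 × 2655.9 = 1991.9 kN.
Tension rupture (net): A_n = (368 − 3×35)×10 = 2630 mm² (U = 1.0, A_e = A_n). φR_n = 0.75 × 450 × 2630 = 887.6 kN.
Governing: min(3729.6, 3541.7, 1142.6, 1991.9, 887.6) = 887.6 kN → net-section rupture.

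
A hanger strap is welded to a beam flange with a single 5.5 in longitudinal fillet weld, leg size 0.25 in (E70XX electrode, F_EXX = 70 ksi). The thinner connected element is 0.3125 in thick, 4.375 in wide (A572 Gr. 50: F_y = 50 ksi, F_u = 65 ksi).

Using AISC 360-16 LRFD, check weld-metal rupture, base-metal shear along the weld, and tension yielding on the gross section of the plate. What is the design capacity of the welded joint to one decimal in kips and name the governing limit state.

30.6 kips (weld metal governs)

Weld metal: throat = 0.707×0.25 = 0.17675 in, L = 5.5 in. φR_n = 0.75 × 0.6 × 70 × 0.17675 × 5.5 = 30.6 kips.
Base metal shear (0.3125 in plate): yield φR_n = 1.0×0.6×50×0.3125×5.5 = 51.6 kips; rupture φR_n = 0.75×0.6×65×0.3125×5.5 = 50.3 kips; take 50.3 kips (rupture).
Tension yield (gross): A_g = 4.375×0.3125 = 1.3672 in². φR_n = 0.90 × 50 × 1.3672 = 61.5 kips.
Governing: min(30.6, 50.3, 61.5) = 30.6 kips → weld metal.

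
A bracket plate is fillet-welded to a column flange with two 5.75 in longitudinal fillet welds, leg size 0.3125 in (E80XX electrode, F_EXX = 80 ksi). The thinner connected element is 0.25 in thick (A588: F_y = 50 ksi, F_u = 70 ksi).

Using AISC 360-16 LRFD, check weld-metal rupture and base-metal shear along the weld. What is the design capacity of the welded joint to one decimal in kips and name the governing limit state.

86.3 kips (base-metal shear governs)

Weld metal: throat = 0.707×0.3125 = 0.22094 in, L = 2×5.75 = 11.5 in. φR_n = 0.75 × 0.6 × 80 × 0.22094 × 11.5 = 91.5 kips.
Base metal shear (0.25 in plate): yield φR_n = 1.0×0.6×50×0.25×11.5 = 86.3 kips; rupture φR_n = 0.75×0.6×70×0.25×11.5 = 90.6 kips; take 86.3 kips (yield).
Governing: min(91.5, 86.3) = 86.3 kips → base-metal shear.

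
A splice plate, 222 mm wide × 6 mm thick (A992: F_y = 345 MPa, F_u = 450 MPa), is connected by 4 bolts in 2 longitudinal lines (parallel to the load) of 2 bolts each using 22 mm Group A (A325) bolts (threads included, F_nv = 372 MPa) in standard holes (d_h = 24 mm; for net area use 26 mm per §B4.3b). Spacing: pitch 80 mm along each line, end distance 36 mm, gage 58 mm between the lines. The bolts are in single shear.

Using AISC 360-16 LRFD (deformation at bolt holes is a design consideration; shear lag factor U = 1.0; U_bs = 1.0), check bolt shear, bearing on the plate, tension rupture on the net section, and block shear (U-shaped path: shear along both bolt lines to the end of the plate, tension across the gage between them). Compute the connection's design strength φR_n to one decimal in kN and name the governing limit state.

Bolt shear: A_b = π(22)²/4 = 380.13 mm². φR_n = 0.75 × 372 × 380.13 × 4 × 1 = 424.2 kN.
Bearing (6 mm plate, F_u = 450 MPa): end bolts L_c = 36 − 24/2 = 24, R_n = min(1.2×24×6×450, 2.4×22×6×450) = 77.76 kN/bolt; interior L_c = 80 − 24 = 56, R_n = 142.56 kN/bolt. φR_n = 0.75 × (2×77.76 + 2×142.56) = 330.5 kN.
Tension rupture (net): A_n = (222 − 2×26)×6 = 1020 mm² (U = 1.0, A_e = A_n). φR_n = 0.75 × 450 × 1020 = 344.3 kN.
Block shear: shear path 2×[36+1×80] = 2×116 mm, A_gv = 1392, A_nv = 2×(116 − 1.5×26)×6 = 924 mm²; tension across gage: (58 − 1×26)×6 = 192 mm². R_n = min(0.6×450×924, 0.6×345×1392) + 1.0×450×192 = min(249.48, 288.14) + 86.4 = 335.88 kN. φR_n = 0.75 × 335.88 = 251.9 kN.
Governing: min(424.2, 330.5, 344.3, 251.9) = 251.9 kN → block shear.

251.9 kN (block shear governs)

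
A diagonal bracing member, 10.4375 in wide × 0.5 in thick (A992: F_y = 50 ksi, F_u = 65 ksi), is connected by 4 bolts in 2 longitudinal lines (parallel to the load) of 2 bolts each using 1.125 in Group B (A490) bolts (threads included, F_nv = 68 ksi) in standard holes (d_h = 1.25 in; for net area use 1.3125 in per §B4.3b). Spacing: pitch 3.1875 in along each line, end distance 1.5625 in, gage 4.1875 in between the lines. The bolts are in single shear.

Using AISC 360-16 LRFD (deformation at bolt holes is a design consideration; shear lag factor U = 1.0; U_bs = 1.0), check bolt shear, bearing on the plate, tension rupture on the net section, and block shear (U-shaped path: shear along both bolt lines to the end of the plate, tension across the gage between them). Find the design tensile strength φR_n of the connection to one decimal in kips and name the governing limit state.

151.4 kips (block shear governs)

Bolt shear: A_b = π(1.125)²/4 = 0.99402 in². φR_n = 0.75 × 68 × 0.99402 × 4 × 1 = 202.8 kips.
Bearing (0.5 in plate, F_u = 65 ksi): end bolts L_c = 1.5625 − 1.25/2 = 0.9375, R_n = min(1.2×0.9375×0.5×65, 2.4×1.125×0.5×65) = 36.563 kips/bolt; interior L_c = 3.1875 − 1.25 = 1.9375, R_n = 75.563 kips/bolt. φR_n = 0.75 × (2×36.563 + 2×75.563) = 168.2 kips.
Tension rupture (net): A_n = (10.4375 − 2×1.3125)×0.5 = 3.9063 in² (U = 1.0, A_e = A_n). φR_n = 0.75 × 65 × 3.9063 = 190.4 kips.
Block shear: shear path 2×[1.5625+1×3.1875] = 2×4.75 in, A_gv = 4.75, A_nv = 2×(4.75 − 1.5×1.3125)×0.5 = 2.7813 in²; tension across gage: (4.1875 − 1×1.3125)×0.5 = 1.4375 in². R_n = min(0.6×65×2.7813, 0.6×50×4.75) + 1.0×65×1.4375 = min(108.47, 142.5) + 93.438 = 201.91 kips. φR_n = 0.75 × 201.91 = 151.4 kips.
Governing: min(202.8, 168.2, 190.4, 151.4) = 151.4 kips → block shear.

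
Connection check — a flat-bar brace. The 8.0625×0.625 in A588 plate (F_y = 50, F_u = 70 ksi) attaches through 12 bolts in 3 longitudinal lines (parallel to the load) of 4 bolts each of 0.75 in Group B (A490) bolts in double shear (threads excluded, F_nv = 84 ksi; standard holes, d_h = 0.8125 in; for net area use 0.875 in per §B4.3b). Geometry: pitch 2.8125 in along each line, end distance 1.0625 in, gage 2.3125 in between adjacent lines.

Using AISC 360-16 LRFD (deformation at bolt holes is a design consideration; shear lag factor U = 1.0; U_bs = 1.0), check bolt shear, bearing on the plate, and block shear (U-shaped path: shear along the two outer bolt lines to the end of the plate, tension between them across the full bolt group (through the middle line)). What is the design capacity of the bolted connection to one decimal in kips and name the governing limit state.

Bolt shear: A_b = π(0.75)²/4 = 0.44179 in². φR_n = 0.75 × 84 × 0.44179 × 12 × 2 = 668.0 kips.
Bearing (0.625 in plate, F_u = 70 ksi): end bolts L_c = 1.0625 − 0.8125/2 = 0.65625, R_n = min(1.2×0.65625×0.625×70, 2.4×0.75×0.625×70) = 34.453 kips/bolt; interior L_c = 2.8125 − 0.8125 = 2, R_n = 78.75 kips/bolt. φR_n = 0.75 × (3×34.453 + 9×78.75) = 609.1 kips.
Block shear: shear path 2×[1.0625+3×2.8125] = 2×9.5 in, A_gv = 11.875, A_nv = 2×(9.5 − 3.5×0.875)×0.625 = 8.0469 in²; tension across gage: (4.625 − 2×0.875)×0.625 = 1.7969 in². R_n = min(0.6×70×8.0469, 0.6×50×11.875) + 1.0×70×1.7969 = min(337.97, 356.25) + 125.78 = 463.75 kips. φR_n = 0.75 × 463.75 = 347.8 kips.
Governing: min(668.0, 609.1, 347.8) = 347.8 kips → block shear.

347.8 kips (block shear governs)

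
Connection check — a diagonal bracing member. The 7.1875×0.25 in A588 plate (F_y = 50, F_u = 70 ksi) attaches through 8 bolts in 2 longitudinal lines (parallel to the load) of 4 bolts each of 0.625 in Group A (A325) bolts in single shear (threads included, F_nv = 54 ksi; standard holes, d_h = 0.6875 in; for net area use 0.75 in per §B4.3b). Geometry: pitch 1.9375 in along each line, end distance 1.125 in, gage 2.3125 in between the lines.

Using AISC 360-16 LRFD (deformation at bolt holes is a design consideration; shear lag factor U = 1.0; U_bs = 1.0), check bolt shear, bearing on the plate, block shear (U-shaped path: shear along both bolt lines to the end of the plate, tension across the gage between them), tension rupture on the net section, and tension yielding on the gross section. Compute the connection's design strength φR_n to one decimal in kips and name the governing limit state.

Bolt shear: A_b = π(0.625)²/4 = 0.3068 in². φR_n = 0.75 × 54 × 0.3068 × 8 × 1 = 99.4 kips.
Bearing (0.25 in plate, F_u = 70 ksi): end bolts L_c = 1.125 − 0.6875/2 = 0.78125, R_n = min(1.2×0.78125×0.25×70, 2.4×0.625×0.25×70) = 16.406 kips/bolt; interior L_c = 1.9375 − 0.6875 = 1.25, R_n = 26.25 kips/bolt. φR_n = 0.75 × (2×16.406 + 6×26.25) = 142.7 kips.
Block shear: shear path 2×[1.125+3×1.9375] = 2×6.9375 in, A_gv = 3.4688, A_nv = 2×(6.9375 − 3.5×0.75)×0.25 = 2.1563 in²; tension across gage: (2.3125 − 1×0.75)×0.25 = 0.39063 in². R_n = min(0.6×70×2.1563, 0.6×50×3.4688) + 1.0×70×0.39063 = min(90.565, 104.06) + 27.344 = 117.91 kips. φR_n = 0.75 × 117.91 = 88.4 kips.
Tension rupture (net): A_n = (7.1875 − 2×0.75)×0.25 = 1.4219 in² (U = 1.0, A_e = A_n). φR_n = 0.75 × 70 × 1.4219 = 74.6 kips.
Tension yield (gross): A_g = 7.1875×0.25 = 1.7969 in². φR_n = 0.90 × 50 × 1.7969 = 80.9 kips.
Governing: min(99.4, 142.7, 88.4, 74.6, 80.9) = 74.6 kips → net-section rupture.

74.6 kips (net-section rupture governs)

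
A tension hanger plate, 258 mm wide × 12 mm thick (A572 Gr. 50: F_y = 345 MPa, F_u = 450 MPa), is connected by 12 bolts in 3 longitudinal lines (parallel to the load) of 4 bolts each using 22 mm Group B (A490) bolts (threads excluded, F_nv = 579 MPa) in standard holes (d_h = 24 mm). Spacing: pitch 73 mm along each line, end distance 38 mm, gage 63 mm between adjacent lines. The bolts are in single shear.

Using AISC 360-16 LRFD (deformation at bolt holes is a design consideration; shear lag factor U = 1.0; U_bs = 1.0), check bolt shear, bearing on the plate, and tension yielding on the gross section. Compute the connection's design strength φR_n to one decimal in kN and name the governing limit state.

961.3 kN (gross-section yield governs)

Bolt shear: A_b = π(22)²/4 = 380.13 mm². φR_n = 0.75 × 579 × 380.13 × 12 × 1 = 1980.9 kN.
Bearing (12 mm plate, F_u = 450 MPa): end bolts L_c = 38 − 24/2 = 26, R_n = min(1.2×26×12×450, 2.4×22×12×450) = 168.48 kN/bolt; interior L_c = 73 − 24 = 49, R_n = 285.12 kN/bolt. φR_n = 0.75 × (3×168.48 + 9×285.12) = 2303.6 kN.
Tension yield (gross): A_g = 258×12 = 3096 mm². φR_n = 0.90 × 345 × 3096 = 961.3 kN.
Governing: min(1980.9, 2303.6, 961.3) = 961.3 kN → gross-section yield.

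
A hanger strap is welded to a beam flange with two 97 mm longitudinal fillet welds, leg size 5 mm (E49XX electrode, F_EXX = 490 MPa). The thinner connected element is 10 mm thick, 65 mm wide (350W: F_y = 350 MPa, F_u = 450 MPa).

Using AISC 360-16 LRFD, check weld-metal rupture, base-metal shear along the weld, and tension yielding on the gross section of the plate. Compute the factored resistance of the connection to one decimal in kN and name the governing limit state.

Weld metal: throat = 0.707×5 = 3.535 mm, L = 2×97 = 194 mm. φR_n = 0.75 × 0.6 × 490 × 3.535 × 194 = 151.2 kN.
Base metal shear (10 mm plate): yield φR_n = 1.0×0.6×350×10×194 = 407.4 kN; rupture φR_n = 0.75×0.6×450×10×194 = 392.9 kN; take 392.9 kN (rupture).
Tension yield (gross): A_g = 65×10 = 650 mm². φR_n = 0.90 × 350 × 650 = 204.8 kN.
Governing: min(151.2, 392.9, 204.8) = 151.2 kN → weld metal.

151.2 kN (weld metal governs)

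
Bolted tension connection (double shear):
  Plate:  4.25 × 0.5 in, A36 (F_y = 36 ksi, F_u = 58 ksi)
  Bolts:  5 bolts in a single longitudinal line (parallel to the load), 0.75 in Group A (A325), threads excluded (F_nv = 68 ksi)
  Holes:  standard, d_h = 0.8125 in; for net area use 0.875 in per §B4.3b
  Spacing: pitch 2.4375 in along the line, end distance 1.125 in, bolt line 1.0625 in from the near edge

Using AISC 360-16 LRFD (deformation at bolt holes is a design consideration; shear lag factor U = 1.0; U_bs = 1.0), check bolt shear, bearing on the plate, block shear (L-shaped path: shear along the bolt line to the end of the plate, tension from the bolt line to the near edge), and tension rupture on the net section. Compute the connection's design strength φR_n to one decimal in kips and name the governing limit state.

Bolt shear: A_b = π(0.75)²/4 = 0.44179 in². φR_n = 0.75 × 68 × 0.44179 × 5 × 2 = 225.3 kips.
Bearing (0.5 in plate, F_u = 58 ksi): end bolts L_c = 1.125 − 0.8125/2 = 0.71875, R_n = min(1.2×0.71875×0.5×58, 2.4×0.75×0.5×58) = 25.013 kips/bolt; interior L_c = 2.4375 − 0.8125 = 1.625, R_n = 52.2 kips/bolt. φR_n = 0.75 × (1×25.013 + 4×52.2) = 175.4 kips.
Block shear: shear path 1×[1.125+4×2.4375] = 1×10.875 in, A_gv = 5.4375, A_nv = 1×(10.875 − 4.5×0.875)×0.5 = 3.4688 in²; tension to near edge: (1.0625 − 0.5×0.875)×0.5 = 0.3125 in². R_n = min(0.6×58×3.4688, 0.6×36×5.4375) + 1.0×58×0.3125 = min(120.71, 117.45) + 18.125 = 135.58 kips. φR_n = 0.75 × 135.58 = 101.7 kips.
Tension rupture (net): A_n = (4.25 − 1×0.875)×0.5 = 1.6875 in² (U = 1.0, A_e = A_n). φR_n = 0.75 × 58 × 1.6875 = 73.4 kips.
Governing: min(225.3, 175.4, 101.7, 73.4) = 73.4 kips → net-section rupture.

73.4 kips (net-section rupture governs)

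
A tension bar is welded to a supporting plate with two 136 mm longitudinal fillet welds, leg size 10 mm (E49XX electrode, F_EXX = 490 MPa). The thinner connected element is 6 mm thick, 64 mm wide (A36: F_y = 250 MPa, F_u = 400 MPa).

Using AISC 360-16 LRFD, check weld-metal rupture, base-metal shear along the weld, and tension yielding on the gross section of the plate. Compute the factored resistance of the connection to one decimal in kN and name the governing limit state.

86.4 kN (gross-section yield governs)

Weld metal: throat = 0.707×10 = 7.07 mm, L = 2×136 = 272 mm. φR_n = 0.75 × 0.6 × 490 × 7.07 × 272 = 424.0 kN.
Base metal shear (6 mm plate): yield φR_n = 1.0×0.6×250×6×272 = 244.8 kN; rupture φR_n = 0.75×0.6×400×6×272 = 293.8 kN; take 244.8 kN (yield).
Tension yield (gross): A_g = 64×6 = 384 mm². φR_n = 0.90 × 250 × 384 = 86.4 kN.
Governing: min(424.0, 244.8, 86.4) = 86.4 kN → gross-section yield.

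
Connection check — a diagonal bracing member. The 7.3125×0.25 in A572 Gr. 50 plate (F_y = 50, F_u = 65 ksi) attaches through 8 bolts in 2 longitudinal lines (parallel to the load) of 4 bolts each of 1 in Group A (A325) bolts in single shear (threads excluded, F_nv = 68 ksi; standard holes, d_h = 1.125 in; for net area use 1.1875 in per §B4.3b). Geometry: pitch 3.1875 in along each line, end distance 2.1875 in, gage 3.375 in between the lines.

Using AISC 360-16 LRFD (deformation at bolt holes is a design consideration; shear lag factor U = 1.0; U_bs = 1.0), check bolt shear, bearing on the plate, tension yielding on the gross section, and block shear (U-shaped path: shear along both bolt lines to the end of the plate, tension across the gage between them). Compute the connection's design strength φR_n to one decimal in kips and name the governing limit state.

Bolt shear: A_b = π(1)²/4 = 0.7854 in². φR_n = 0.75 × 68 × 0.7854 × 8 × 1 = 320.4 kips.
Bearing (0.25 in plate, F_u = 65 ksi): end bolts L_c = 2.1875 − 1.125/2 = 1.625, R_n = min(1.2×1.625×0.25×65, 2.4×1×0.25×65) = 31.688 kips/bolt; interior L_c = 3.1875 − 1.125 = 2.0625, R_n = 39 kips/bolt. φR_n = 0.75 × (2×31.688 + 6×39) = 223.0 kips.
Tension yield (gross): A_g = 7.3125×0.25 = 1.8281 in². φR_n = 0.90 × 50 × 1.8281 = 82.3 kips.
Block shear: shear path 2×[2.1875+3×3.1875] = 2×11.75 in, A_gv = 5.875, A_nv = 2×(11.75 − 3.5×1.1875)×0.25 = 3.7969 in²; tension across gage: (3.375 − 1×1.1875)×0.25 = 0.54688 in². R_n = min(0.6×65×3.7969, 0.6×50×5.875) + 1.0×65×0.54688 = min(148.08, 176.25) + 35.547 = 183.63 kips. φR_n = 0.75 × 183.63 = 137.7 kips.
Governing: min(320.4, 223.0, 82.3, 137.7) = 82.3 kips → gross-section yield.

82.3 kips (gross-section yield governs)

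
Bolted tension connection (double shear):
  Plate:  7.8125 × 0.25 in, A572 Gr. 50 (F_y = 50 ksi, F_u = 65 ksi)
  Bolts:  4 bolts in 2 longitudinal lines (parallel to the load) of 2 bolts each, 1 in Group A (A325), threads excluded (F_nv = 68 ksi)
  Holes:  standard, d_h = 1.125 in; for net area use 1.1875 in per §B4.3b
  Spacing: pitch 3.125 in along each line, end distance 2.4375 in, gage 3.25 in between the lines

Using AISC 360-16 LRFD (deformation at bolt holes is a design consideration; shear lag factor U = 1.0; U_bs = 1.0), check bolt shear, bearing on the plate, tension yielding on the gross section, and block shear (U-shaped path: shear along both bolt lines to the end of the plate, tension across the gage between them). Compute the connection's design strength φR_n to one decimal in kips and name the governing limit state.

80.4 kips (block shear governs)

Bolt shear: A_b = π(1)²/4 = 0.7854 in². φR_n = 0.75 × 68 × 0.7854 × 4 × 2 = 320.4 kips.
Bearing (0.25 in plate, F_u = 65 ksi): end bolts L_c = 2.4375 − 1.125/2 = 1.875, R_n = min(1.2×1.875×0.25×65, 2.4×1×0.25×65) = 36.563 kips/bolt; interior L_c = 3.125 − 1.125 = 2, R_n = 39 kips/bolt. φR_n = 0.75 × (2×36.563 + 2×39) = 113.3 kips.
Tension yield (gross): A_g = 7.8125×0.25 = 1.9531 in². φR_n = 0.90 × 50 × 1.9531 = 87.9 kips.
Block shear: shear path 2×[2.4375+1×3.125] = 2×5.5625 in, A_gv = 2.7813, A_nv = 2×(5.5625 − 1.5×1.1875)×0.25 = 1.8906 in²; tension across gage: (3.25 − 1×1.1875)×0.25 = 0.51563 in². R_n = min(0.6×65×1.8906, 0.6×50×2.7813) + 1.0×65×0.51563 = min(73.733, 83.439) + 33.516 = 107.25 kips. φR_n = 0.75 × 107.25 = 80.4 kips.
Governing: min(320.4, 113.3, 87.9, 80.4) = 80.4 kips → block shear.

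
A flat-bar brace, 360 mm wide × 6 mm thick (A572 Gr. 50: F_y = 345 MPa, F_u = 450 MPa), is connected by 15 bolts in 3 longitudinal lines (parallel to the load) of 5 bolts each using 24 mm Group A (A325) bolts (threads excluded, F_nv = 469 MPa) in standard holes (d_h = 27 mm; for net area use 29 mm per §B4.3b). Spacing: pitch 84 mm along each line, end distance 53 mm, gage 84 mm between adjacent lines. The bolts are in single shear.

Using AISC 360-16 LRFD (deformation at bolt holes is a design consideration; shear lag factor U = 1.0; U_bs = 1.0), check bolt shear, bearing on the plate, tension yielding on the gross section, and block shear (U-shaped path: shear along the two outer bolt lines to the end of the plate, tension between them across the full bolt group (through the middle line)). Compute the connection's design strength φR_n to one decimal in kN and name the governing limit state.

Bolt shear: A_b = π(24)²/4 = 452.39 mm². φR_n = 0.75 × 469 × 452.39 × 15 × 1 = 2386.9 kN.
Bearing (6 mm plate, F_u = 450 MPa): end bolts L_c = 53 − 27/2 = 39.5, R_n = min(1.2×39.5×6×450, 2.4×24×6×450) = 127.98 kN/bolt; interior L_c = 84 − 27 = 57, R_n = 155.52 kN/bolt. φR_n = 0.75 × (3×127.98 + 12×155.52) = 1687.6 kN.
Tension yield (gross): A_g = 360×6 = 2160 mm². φR_n = 0.90 × 345 × 2160 = 670.7 kN.
Block shear: shear path 2×[53+4×84] = 2×389 mm, A_gv = 4668, A_nv = 2×(389 − 4.5×29)×6 = 3102 mm²; tension across gage: (168 − 2×29)×6 = 660 mm². R_n = min(0.6×450×3102, 0.6×345×4668) + 1.0×450×660 = min(837.54, 966.28) + 297 = 1134.5 kN. φR_n = 0.75 × 1134.5 = 850.9 kN.
Governing: min(2386.9, 1687.6, 670.7, 850.9) = 670.7 kN → gross-section yield.

670.7 kN (gross-section yield governs)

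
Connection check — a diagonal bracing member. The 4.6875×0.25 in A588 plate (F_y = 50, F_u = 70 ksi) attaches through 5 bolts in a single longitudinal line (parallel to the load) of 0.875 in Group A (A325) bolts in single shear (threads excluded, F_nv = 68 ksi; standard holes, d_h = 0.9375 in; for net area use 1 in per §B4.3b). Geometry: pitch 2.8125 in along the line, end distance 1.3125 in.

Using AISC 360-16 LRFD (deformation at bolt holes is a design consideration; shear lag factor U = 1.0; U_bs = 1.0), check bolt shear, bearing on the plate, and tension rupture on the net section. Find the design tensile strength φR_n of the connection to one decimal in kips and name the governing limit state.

48.4 kips (net-section rupture governs)

Bolt shear: A_b = π(0.875)²/4 = 0.60132 in². φR_n = 0.75 × 68 × 0.60132 × 5 × 1 = 153.3 kips.
Bearing (0.25 in plate, F_u = 70 ksi): end bolts L_c = 1.3125 − 0.9375/2 = 0.84375, R_n = min(1.2×0.84375×0.25×70, 2.4×0.875×0.25×70) = 17.719 kips/bolt; interior L_c = 2.8125 − 0.9375 = 1.875, R_n = 36.75 kips/bolt. φR_n = 0.75 × (1×17.719 + 4×36.75) = 123.5 kips.
Tension rupture (net): A_n = (4.6875 − 1×1)×0.25 = 0.92188 in² (U = 1.0, A_e = A_n). φR_n = 0.75 × 70 × 0.92188 = 48.4 kips.
Governing: min(153.3, 123.5, 48.4) = 48.4 kips → net-section rupture.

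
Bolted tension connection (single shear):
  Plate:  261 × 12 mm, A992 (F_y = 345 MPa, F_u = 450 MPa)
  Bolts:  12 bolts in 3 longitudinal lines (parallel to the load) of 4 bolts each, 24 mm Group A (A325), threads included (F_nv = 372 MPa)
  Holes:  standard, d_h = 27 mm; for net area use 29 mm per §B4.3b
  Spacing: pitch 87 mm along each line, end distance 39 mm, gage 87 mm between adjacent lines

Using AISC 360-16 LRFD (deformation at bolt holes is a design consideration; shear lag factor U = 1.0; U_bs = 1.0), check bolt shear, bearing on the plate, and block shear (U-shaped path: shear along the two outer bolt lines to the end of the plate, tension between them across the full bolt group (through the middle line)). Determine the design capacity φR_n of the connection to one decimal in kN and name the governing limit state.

Bolt shear: A_b = π(24)²/4 = 452.39 mm². φR_n = 0.75 × 372 × 452.39 × 12 × 1 = 1514.6 kN.
Bearing (12 mm plate, F_u = 450 MPa): end bolts L_c = 39 − 27/2 = 25.5, R_n = min(1.2×25.5×12×450, 2.4×24×12×450) = 165.24 kN/bolt; interior L_c = 87 − 27 = 60, R_n = 311.04 kN/bolt. φR_n = 0.75 × (3×165.24 + 9×311.04) = 2471.3 kN.
Block shear: shear path 2×[39+3×87] = 2×300 mm, A_gv = 7200, A_nv = 2×(300 − 3.5×29)×12 = 4764 mm²; tension across gage: (174 − 2×29)×12 = 1392 mm². R_n = min(0.6×450×4764, 0.6×345×7200) + 1.0×450×1392 = min(1286.3, 1490.4) + 626.4 = 1912.7 kN. φR_n = 0.75 × 1912.7 = 1434.5 kN.
Governing: min(1514.6, 2471.3, 1434.5) = 1434.5 kN → block shear.

1434.5 kN (block shear governs)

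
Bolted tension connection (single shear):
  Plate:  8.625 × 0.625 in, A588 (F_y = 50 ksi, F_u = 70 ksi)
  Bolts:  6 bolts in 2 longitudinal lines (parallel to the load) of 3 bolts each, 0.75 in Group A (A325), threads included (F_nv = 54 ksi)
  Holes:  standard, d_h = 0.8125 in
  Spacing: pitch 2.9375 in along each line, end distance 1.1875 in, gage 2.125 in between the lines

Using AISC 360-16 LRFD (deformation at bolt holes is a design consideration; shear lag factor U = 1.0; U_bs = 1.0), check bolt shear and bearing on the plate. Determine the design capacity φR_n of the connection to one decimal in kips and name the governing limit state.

107.4 kips (bolt shear governs)

Bolt shear: A_b = π(0.75)²/4 = 0.44179 in². φR_n = 0.75 × 54 × 0.44179 × 6 × 1 = 107.4 kips.
Bearing (0.625 in plate, F_u = 70 ksi): end bolts L_c = 1.1875 − 0.8125/2 = 0.78125, R_n = min(1.2×0.78125×0.625×70, 2.4×0.75×0.625×70) = 41.016 kips/bolt; interior L_c = 2.9375 − 0.8125 = 2.125, R_n = 78.75 kips/bolt. φR_n = 0.75 × (2×41.016 + 4×78.75) = 297.8 kips.
Governing: min(107.4, 297.8) = 107.4 kips → bolt shear.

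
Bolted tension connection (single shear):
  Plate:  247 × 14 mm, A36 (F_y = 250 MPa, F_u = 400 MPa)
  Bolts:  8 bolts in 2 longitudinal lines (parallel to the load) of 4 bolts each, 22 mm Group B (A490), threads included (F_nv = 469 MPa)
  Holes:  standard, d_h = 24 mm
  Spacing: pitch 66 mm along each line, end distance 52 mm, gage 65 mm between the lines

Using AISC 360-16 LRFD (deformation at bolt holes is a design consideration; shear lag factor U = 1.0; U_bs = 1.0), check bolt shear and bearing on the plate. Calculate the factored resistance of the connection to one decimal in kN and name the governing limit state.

1069.7 kN (bolt shear governs)

Bolt shear: A_b = π(22)²/4 = 380.13 mm². φR_n = 0.75 × 469 × 380.13 × 8 × 1 = 1069.7 kN.
Bearing (14 mm plate, F_u = 400 MPa): end bolts L_c = 52 − 24/2 = 40, R_n = min(1.2×40×14×400, 2.4×22×14×400) = 268.8 kN/bolt; interior L_c = 66 − 24 = 42, R_n = 282.24 kN/bolt. φR_n = 0.75 × (2×268.8 + 6×282.24) = 1673.3 kN.
Governing: min(1069.7, 1673.3) = 1069.7 kN → bolt shear.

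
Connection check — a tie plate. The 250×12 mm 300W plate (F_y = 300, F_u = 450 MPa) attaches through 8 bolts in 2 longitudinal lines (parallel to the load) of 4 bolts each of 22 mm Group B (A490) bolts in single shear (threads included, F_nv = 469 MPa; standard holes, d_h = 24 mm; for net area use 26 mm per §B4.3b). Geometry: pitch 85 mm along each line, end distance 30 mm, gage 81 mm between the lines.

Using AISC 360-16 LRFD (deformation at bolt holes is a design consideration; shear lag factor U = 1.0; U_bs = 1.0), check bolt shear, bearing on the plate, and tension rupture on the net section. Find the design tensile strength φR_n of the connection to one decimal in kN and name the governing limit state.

Bolt shear: A_b = π(22)²/4 = 380.13 mm². φR_n = 0.75 × 469 × 380.13 × 8 × 1 = 1069.7 kN.
Bearing (12 mm plate, F_u = 450 MPa): end bolts L_c = 30 − 24/2 = 18, R_n = min(1.2×18×12×450, 2.4×22×12×450) = 116.64 kN/bolt; interior L_c = 85 − 24 = 61, R_n = 285.12 kN/bolt. φR_n = 0.75 × (2×116.64 + 6×285.12) = 1458.0 kN.
Tension rupture (net): A_n = (250 − 2×26)×12 = 2376 mm² (U = 1.0, A_e = A_n). φR_n = 0.75 × 450 × 2376 = 801.9 kN.
Governing: min(1069.7, 1458.0, 801.9) = 801.9 kN → net-section rupture.

801.9 kN (net-section rupture governs)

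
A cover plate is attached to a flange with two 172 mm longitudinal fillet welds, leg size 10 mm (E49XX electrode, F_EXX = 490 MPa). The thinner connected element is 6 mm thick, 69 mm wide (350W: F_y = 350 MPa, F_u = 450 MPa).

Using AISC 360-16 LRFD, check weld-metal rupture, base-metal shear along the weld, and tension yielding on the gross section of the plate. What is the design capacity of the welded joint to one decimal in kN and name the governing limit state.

130.4 kN (gross-section yield governs)

Weld metal: throat = 0.707×10 = 7.07 mm, L = 2×172 = 344 mm. φR_n = 0.75 × 0.6 × 490 × 7.07 × 344 = 536.3 kN.
Base metal shear (6 mm plate): yield φR_n = 1.0×0.6×350×6×344 = 433.4 kN; rupture φR_n = 0.75×0.6×450×6×344 = 418.0 kN; take 418.0 kN (rupture).
Tension yield (gross): A_g = 69×6 = 414 mm². φR_n = 0.90 × 350 × 414 = 130.4 kN.
Governing: min(536.3, 418.0, 130.4) = 130.4 kN → gross-section yield.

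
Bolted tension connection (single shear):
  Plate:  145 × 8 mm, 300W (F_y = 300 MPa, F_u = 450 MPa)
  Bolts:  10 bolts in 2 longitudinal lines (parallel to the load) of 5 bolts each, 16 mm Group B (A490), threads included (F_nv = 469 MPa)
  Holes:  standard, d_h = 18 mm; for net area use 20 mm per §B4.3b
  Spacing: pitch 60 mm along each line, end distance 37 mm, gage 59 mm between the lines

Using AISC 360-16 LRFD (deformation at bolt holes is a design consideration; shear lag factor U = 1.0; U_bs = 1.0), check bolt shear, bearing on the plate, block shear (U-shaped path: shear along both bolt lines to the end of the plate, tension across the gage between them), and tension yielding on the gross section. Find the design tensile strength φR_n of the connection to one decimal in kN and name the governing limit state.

Bolt shear: A_b = π(16)²/4 = 201.06 mm². φR_n = 0.75 × 469 × 201.06 × 10 × 1 = 707.2 kN.
Bearing (8 mm plate, F_u = 450 MPa): end bolts L_c = 37 − 18/2 = 28, R_n = min(1.2×28×8×450, 2.4×16×8×450) = 120.96 kN/bolt; interior L_c = 60 − 18 = 42, R_n = 138.24 kN/bolt. φR_n = 0.75 × (2×120.96 + 8×138.24) = 1010.9 kN.
Block shear: shear path 2×[37+4×60] = 2×277 mm, A_gv = 4432, A_nv = 2×(277 − 4.5×20)×8 = 2992 mm²; tension across gage: (59 − 1×20)×8 = 312 mm². R_n = min(0.6×450×2992, 0.6×300×4432) + 1.0×450×312 = min(807.84, 797.76) + 140.4 = 938.16 kN. φR_n = 0.75 × 938.16 = 703.6 kN.
Tension yield (gross): A_g = 145×8 = 1160 mm². φR_n = 0.90 × 300 × 1160 = 313.2 kN.
Governing: min(707.2, 1010.9, 703.6, 313.2) = 313.2 kN → gross-section yield.

313.2 kN (gross-section yield governs)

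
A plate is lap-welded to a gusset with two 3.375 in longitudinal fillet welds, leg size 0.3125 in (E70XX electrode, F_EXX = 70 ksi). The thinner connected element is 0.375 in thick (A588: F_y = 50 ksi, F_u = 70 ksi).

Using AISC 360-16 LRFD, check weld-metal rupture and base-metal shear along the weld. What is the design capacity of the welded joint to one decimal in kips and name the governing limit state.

47.0 kips (weld metal governs)

Weld metal: throat = 0.707×0.3125 = 0.22094 in, L = 2×3.375 = 6.75 in. φR_n = 0.75 × 0.6 × 70 × 0.22094 × 6.75 = 47.0 kips.
Base metal shear (0.375 in plate): yield φR_n = 1.0×0.6×50×0.375×6.75 = 75.9 kips; rupture φR_n = 0.75×0.6×70×0.375×6.75 = 79.7 kips; take 75.9 kips (yield).
Governing: min(47.0, 75.9) = 47.0 kips → weld metal.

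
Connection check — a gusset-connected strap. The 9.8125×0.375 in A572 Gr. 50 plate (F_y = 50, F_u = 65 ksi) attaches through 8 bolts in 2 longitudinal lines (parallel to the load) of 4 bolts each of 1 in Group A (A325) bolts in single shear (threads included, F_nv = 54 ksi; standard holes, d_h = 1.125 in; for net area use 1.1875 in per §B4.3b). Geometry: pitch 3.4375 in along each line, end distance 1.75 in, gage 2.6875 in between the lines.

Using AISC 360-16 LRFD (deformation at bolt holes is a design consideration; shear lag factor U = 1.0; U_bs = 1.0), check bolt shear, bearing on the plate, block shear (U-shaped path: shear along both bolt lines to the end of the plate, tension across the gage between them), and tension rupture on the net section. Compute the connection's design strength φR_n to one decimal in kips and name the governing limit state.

Bolt shear: A_b = π(1)²/4 = 0.7854 in². φR_n = 0.75 × 54 × 0.7854 × 8 × 1 = 254.5 kips.
Bearing (0.375 in plate, F_u = 65 ksi): end bolts L_c = 1.75 − 1.125/2 = 1.1875, R_n = min(1.2×1.1875×0.375×65, 2.4×1×0.375×65) = 34.734 kips/bolt; interior L_c = 3.4375 − 1.125 = 2.3125, R_n = 58.5 kips/bolt. φR_n = 0.75 × (2×34.734 + 6×58.5) = 315.4 kips.
Block shear: shear path 2×[1.75+3×3.4375] = 2×12.0625 in, A_gv = 9.0469, A_nv = 2×(12.0625 − 3.5×1.1875)×0.375 = 5.9297 in²; tension across gage: (2.6875 − 1×1.1875)×0.375 = 0.5625 in². R_n = min(0.6×65×5.9297, 0.6×50×9.0469) + 1.0×65×0.5625 = min(231.26, 271.41) + 36.563 = 267.82 kips. φR_n = 0.75 × 267.82 = 200.9 kips.
Tension rupture (net): A_n = (9.8125 − 2×1.1875)×0.375 = 2.7891 in² (U = 1.0, A_e = A_n). φR_n = 0.75 × 65 × 2.7891 = 136.0 kips.
Governing: min(254.5, 315.4, 200.9, 136.0) = 136.0 kips → net-section rupture.

136.0 kips (net-section rupture governs)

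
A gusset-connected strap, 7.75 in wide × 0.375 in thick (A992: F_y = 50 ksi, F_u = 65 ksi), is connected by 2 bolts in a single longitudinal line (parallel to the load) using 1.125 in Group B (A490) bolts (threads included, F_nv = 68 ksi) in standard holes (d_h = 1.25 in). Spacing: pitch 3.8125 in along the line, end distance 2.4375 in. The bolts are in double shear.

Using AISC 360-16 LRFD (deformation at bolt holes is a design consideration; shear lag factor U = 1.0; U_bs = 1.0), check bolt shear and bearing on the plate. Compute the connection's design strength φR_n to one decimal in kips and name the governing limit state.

89.1 kips (bearing governs)

Bolt shear: A_b = π(1.125)²/4 = 0.99402 in². φR_n = 0.75 × 68 × 0.99402 × 2 × 2 = 202.8 kips.
Bearing (0.375 in plate, F_u = 65 ksi): end bolts L_c = 2.4375 − 1.25/2 = 1.8125, R_n = min(1.2×1.8125×0.375×65, 2.4×1.125×0.375×65) = 53.016 kips/bolt; interior L_c = 3.8125 − 1.25 = 2.5625, R_n = 65.813 kips/bolt. φR_n = 0.75 × (1×53.016 + 1×65.813) = 89.1 kips.
Governing: min(202.8, 89.1) = 89.1 kips → bearing.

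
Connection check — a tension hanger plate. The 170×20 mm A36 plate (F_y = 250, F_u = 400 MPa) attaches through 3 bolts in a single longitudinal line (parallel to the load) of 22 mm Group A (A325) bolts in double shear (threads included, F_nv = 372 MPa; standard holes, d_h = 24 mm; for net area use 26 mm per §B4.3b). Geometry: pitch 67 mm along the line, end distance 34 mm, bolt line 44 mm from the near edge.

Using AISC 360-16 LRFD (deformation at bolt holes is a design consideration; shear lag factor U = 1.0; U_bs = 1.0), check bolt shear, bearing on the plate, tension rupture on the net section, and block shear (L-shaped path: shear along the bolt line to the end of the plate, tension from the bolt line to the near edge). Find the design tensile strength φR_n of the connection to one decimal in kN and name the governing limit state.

556.8 kN (block shear governs)

Bolt shear: A_b = π(22)²/4 = 380.13 mm². φR_n = 0.75 × 372 × 380.13 × 3 × 2 = 636.3 kN.
Bearing (20 mm plate, F_u = 400 MPa): end bolts L_c = 34 − 24/2 = 22, R_n = min(1.2×22×20×400, 2.4×22×20×400) = 211.2 kN/bolt; interior L_c = 67 − 24 = 43, R_n = 412.8 kN/bolt. φR_n = 0.75 × (1×211.2 + 2×412.8) = 777.6 kN.
Tension rupture (net): A_n = (170 − 1×26)×20 = 2880 mm² (U = 1.0, A_e = A_n). φR_n = 0.75 × 400 × 2880 = 864.0 kN.
Block shear: shear path 1×[34+2×67] = 1×168 mm, A_gv = 3360, A_nv = 1×(168 − 2.5×26)×20 = 2060 mm²; tension to near edge: (44 − 0.5×26)×20 = 620 mm². R_n = min(0.6×400×2060, 0.6×250×3360) + 1.0×400×620 = min(494.4, 504) + 248 = 742.4 kN. φR_n = 0.75 × 742.4 = 556.8 kN.
Governing: min(636.3, 777.6, 864.0, 556.8) = 556.8 kN → block shear.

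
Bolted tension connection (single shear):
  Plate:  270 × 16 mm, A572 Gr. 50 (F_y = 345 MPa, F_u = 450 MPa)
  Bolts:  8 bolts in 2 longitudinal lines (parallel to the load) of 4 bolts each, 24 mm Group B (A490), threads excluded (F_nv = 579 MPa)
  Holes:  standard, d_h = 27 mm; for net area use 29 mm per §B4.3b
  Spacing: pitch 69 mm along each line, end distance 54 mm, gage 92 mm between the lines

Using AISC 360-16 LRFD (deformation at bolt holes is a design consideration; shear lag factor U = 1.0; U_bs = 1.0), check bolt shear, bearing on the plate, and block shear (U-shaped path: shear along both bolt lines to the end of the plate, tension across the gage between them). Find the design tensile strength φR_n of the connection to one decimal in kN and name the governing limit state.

Bolt shear: A_b = π(24)²/4 = 452.39 mm². φR_n = 0.75 × 579 × 452.39 × 8 × 1 = 1571.6 kN.
Bearing (16 mm plate, F_u = 450 MPa): end bolts L_c = 54 − 27/2 = 40.5, R_n = min(1.2×40.5×16×450, 2.4×24×16×450) = 349.92 kN/bolt; interior L_c = 69 − 27 = 42, R_n = 362.88 kN/bolt. φR_n = 0.75 × (2×349.92 + 6×362.88) = 2157.8 kN.
Block shear: shear path 2×[54+3×69] = 2×261 mm, A_gv = 8352, A_nv = 2×(261 − 3.5×29)×16 = 5104 mm²; tension across gage: (92 − 1×29)×16 = 1008 mm². R_n = min(0.6×450×5104, 0.6×345×8352) + 1.0×450×1008 = min(1378.1, 1728.9) + 453.6 = 1831.7 kN. φR_n = 0.75 × 1831.7 = 1373.8 kN.
Governing: min(1571.6, 2157.8, 1373.8) = 1373.8 kN → block shear.

1373.8 kN (block shear governs)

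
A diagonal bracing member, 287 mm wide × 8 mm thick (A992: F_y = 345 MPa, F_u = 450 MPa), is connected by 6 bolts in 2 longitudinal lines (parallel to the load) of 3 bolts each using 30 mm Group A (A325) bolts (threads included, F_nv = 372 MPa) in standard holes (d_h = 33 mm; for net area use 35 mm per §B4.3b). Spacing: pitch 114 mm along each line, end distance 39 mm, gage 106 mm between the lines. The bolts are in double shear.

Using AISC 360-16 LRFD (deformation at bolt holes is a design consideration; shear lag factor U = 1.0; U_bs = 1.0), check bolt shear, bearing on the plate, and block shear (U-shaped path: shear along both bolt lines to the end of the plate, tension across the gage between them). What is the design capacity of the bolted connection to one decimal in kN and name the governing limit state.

Bolt shear: A_b = π(30)²/4 = 706.86 mm². φR_n = 0.75 × 372 × 706.86 × 6 × 2 = 2366.6 kN.
Bearing (8 mm plate, F_u = 450 MPa): end bolts L_c = 39 − 33/2 = 22.5, R_n = min(1.2×22.5×8×450, 2.4×30×8×450) = 97.2 kN/bolt; interior L_c = 114 − 33 = 81, R_n = 259.2 kN/bolt. φR_n = 0.75 × (2×97.2 + 4×259.2) = 923.4 kN.
Block shear: shear path 2×[39+2×114] = 2×267 mm, A_gv = 4272, A_nv = 2×(267 − 2.5×35)×8 = 2872 mm²; tension across gage: (106 − 1×35)×8 = 568 mm². R_n = min(0.6×450×2872, 0.6×345×4272) + 1.0×450×568 = min(775.44, 884.3) + 255.6 = 1031 kN. φR_n = 0.75 × 1031 = 773.3 kN.
Governing: min(2366.6, 923.4, 773.3) = 773.3 kN → block shear.

773.3 kN (block shear governs)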